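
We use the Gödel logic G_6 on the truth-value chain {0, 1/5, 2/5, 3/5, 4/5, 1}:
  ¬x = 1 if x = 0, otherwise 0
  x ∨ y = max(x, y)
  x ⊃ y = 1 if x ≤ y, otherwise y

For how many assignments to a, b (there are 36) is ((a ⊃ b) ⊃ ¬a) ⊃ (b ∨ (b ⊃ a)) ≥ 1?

32

value 1: 32 assignments (counts)
value 4/5: 1 assignment
value 3/5: 1 assignment
value 2/5: 1 assignment
value 1/5: 1 assignment
So 32 of the 36 assignments meet the threshold.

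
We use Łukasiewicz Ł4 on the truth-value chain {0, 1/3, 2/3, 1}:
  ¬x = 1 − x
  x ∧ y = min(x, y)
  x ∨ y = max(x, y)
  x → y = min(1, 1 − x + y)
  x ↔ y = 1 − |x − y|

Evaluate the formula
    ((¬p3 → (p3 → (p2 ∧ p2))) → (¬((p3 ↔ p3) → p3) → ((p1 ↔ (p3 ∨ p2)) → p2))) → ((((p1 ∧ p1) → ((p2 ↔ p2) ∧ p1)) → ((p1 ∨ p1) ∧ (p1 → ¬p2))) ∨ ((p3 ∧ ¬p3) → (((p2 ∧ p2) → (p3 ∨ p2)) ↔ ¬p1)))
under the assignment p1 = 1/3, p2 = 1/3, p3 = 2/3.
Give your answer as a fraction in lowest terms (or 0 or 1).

¬p3 = ¬2/3 = 1/3
p2 ∧ p2 = 1/3 ∧ 1/3 = 1/3
p3 → (p2 ∧ p2) = 2/3 → 1/3 = 2/3
¬p3 → (p3 → (p2 ∧ p2)) = 1/3 → 2/3 = 1
p3 ↔ p3 = 2/3 ↔ 2/3 = 1
(p3 ↔ p3) → p3 = 1 → 2/3 = 2/3
¬((p3 ↔ p3) → p3) = ¬2/3 = 1/3
p3 ∨ p2 = 2/3 ∨ 1/3 = 2/3
p1 ↔ (p3 ∨ p2) = 1/3 ↔ 2/3 = 2/3
(p1 ↔ (p3 ∨ p2)) → p2 = 2/3 → 1/3 = 2/3
¬((p3 ↔ p3) → p3) → ((p1 ↔ (p3 ∨ p2)) → p2) = 1/3 → 2/3 = 1
(¬p3 → (p3 → (p2 ∧ p2))) → (¬((p3 ↔ p3) → p3) → ((p1 ↔ (p3 ∨ p2)) → p2)) = 1 → 1 = 1
p1 ∧ p1 = 1/3 ∧ 1/3 = 1/3
p2 ↔ p2 = 1/3 ↔ 1/3 = 1
(p2 ↔ p2) ∧ p1 = 1 ∧ 1/3 = 1/3
(p1 ∧ p1) → ((p2 ↔ p2) ∧ p1) = 1/3 → 1/3 = 1
p1 ∨ p1 = 1/3 ∨ 1/3 = 1/3
¬p2 = ¬1/3 = 2/3
p1 → ¬p2 = 1/3 → 2/3 = 1
(p1 ∨ p1) ∧ (p1 → ¬p2) = 1/3 ∧ 1 = 1/3
((p1 ∧ p1) → ((p2 ↔ p2) ∧ p1)) → ((p1 ∨ p1) ∧ (p1 → ¬p2)) = 1 → 1/3 = 1/3
¬p3 = ¬2/3 = 1/3
p3 ∧ ¬p3 = 2/3 ∧ 1/3 = 1/3
p2 ∧ p2 = 1/3 ∧ 1/3 = 1/3
p3 ∨ p2 = 2/3 ∨ 1/3 = 2/3
(p2 ∧ p2) → (p3 ∨ p2) = 1/3 → 2/3 = 1
¬p1 = ¬1/3 = 2/3
((p2 ∧ p2) → (p3 ∨ p2)) ↔ ¬p1 = 1 ↔ 2/3 = 2/3
(p3 ∧ ¬p3) → (((p2 ∧ p2) → (p3 ∨ p2)) ↔ ¬p1) = 1/3 → 2/3 = 1
(((p1 ∧ p1) → ((p2 ↔ p2) ∧ p1)) → ((p1 ∨ p1) ∧ (p1 → ¬p2))) ∨ ((p3 ∧ ¬p3) → (((p2 ∧ p2) → (p3 ∨ p2)) ↔ ¬p1)) = 1/3 ∨ 1 = 1
((¬p3 → (p3 → (p2 ∧ p2))) → (¬((p3 ↔ p3) → p3) → ((p1 ↔ (p3 ∨ p2)) → p2))) → ((((p1 ∧ p1) → ((p2 ↔ p2) ∧ p1)) → ((p1 ∨ p1) ∧ (p1 → ¬p2))) ∨ ((p3 ∧ ¬p3) → (((p2 ∧ p2) → (p3 ∨ p2)) ↔ ¬p1))) = 1 → 1 = 1

1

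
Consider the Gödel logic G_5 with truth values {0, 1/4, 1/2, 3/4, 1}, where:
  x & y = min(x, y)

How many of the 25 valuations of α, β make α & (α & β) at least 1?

1

value 1: 1 assignment (counts)
value 3/4: 3 assignments
value 1/2: 5 assignments
value 1/4: 7 assignments
value 0: 9 assignments
So 1 of the 25 assignments meets the threshold.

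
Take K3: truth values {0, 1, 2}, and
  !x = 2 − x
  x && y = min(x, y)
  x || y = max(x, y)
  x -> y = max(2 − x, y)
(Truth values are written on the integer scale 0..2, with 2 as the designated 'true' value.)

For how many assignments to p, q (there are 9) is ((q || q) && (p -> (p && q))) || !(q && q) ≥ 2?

5

p = 0, q = 0 ↦ 2  ≥
p = 0, q = 1 ↦ 1  <
p = 0, q = 2 ↦ 2  ≥
p = 1, q = 0 ↦ 2  ≥
p = 1, q = 1 ↦ 1  <
p = 1, q = 2 ↦ 1  <
p = 2, q = 0 ↦ 2  ≥
p = 2, q = 1 ↦ 1  <
p = 2, q = 2 ↦ 2  ≥
So 5 of the 9 assignments meet the threshold.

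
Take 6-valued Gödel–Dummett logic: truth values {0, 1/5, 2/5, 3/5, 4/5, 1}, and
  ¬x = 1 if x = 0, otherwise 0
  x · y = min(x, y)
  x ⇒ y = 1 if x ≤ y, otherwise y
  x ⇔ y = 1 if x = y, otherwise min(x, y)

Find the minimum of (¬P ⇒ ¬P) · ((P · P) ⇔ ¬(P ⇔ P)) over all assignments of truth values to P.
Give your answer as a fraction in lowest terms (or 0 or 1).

0

Take P = 1/5:
¬P = ¬1/5 = 0
¬P = ¬1/5 = 0
¬P ⇒ ¬P = 0 ⇒ 0 = 1
P · P = 1/5 · 1/5 = 1/5
P ⇔ P = 1/5 ⇔ 1/5 = 1
¬(P ⇔ P) = ¬1 = 0
(P · P) ⇔ ¬(P ⇔ P) = 1/5 ⇔ 0 = 0
(¬P ⇒ ¬P) · ((P · P) ⇔ ¬(P ⇔ P)) = 1 · 0 = 0
No assignment yields a value below 0, so this is the minimum.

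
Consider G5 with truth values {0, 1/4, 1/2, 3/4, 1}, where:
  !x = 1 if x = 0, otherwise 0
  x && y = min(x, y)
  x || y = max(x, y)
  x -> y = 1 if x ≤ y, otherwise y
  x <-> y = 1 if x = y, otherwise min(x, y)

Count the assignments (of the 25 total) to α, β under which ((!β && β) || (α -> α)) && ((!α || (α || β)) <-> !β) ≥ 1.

value 1: 2 assignments (counts)
value 3/4: 1 assignment
value 1/2: 1 assignment
value 1/4: 1 assignment
value 0: 20 assignments
So 2 of the 25 assignments meet the threshold.

2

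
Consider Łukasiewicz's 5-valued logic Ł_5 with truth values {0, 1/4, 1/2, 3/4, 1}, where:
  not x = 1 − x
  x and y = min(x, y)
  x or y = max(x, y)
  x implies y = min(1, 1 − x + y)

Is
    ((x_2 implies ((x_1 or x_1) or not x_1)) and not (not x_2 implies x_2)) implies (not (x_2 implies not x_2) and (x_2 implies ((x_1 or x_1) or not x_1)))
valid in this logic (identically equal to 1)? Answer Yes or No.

Counterexample: take x_1 = 0, x_2 = 0.
x_1 or x_1 = 0 or 0 = 0
not x_1 = not 0 = 1
(x_1 or x_1) or not x_1 = 0 or 1 = 1
x_2 implies ((x_1 or x_1) or not x_1) = 0 implies 1 = 1
not x_2 = not 0 = 1
not x_2 implies x_2 = 1 implies 0 = 0
not (not x_2 implies x_2) = not 0 = 1
(x_2 implies ((x_1 or x_1) or not x_1)) and not (not x_2 implies x_2) = 1 and 1 = 1
not x_2 = not 0 = 1
x_2 implies not x_2 = 0 implies 1 = 1
not (x_2 implies not x_2) = not 1 = 0
x_1 or x_1 = 0 or 0 = 0
not x_1 = not 0 = 1
(x_1 or x_1) or not x_1 = 0 or 1 = 1
x_2 implies ((x_1 or x_1) or not x_1) = 0 implies 1 = 1
not (x_2 implies not x_2) and (x_2 implies ((x_1 or x_1) or not x_1)) = 0 and 1 = 0
((x_2 implies ((x_1 or x_1) or not x_1)) and not (not x_2 implies x_2)) implies (not (x_2 implies not x_2) and (x_2 implies ((x_1 or x_1) or not x_1))) = 1 implies 0 = 0
This gives 0 ≠ 1.

No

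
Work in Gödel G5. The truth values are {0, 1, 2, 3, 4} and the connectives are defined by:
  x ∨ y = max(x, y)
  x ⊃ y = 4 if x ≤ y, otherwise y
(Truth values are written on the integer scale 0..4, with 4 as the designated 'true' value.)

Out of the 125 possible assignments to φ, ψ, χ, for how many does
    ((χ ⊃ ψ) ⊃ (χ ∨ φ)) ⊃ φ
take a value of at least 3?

value 4: 65 assignments (counts)
value 3: 11 assignments (counts)
value 2: 13 assignments
value 1: 16 assignments
value 0: 20 assignments
So 76 of the 125 assignments meet the threshold.

76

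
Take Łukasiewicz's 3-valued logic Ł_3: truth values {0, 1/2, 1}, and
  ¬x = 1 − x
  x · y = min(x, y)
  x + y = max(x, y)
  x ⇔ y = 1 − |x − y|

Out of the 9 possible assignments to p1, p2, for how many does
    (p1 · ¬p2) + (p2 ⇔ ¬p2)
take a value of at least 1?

4

p1 = 0, p2 = 0 ↦ 0  <
p1 = 0, p2 = 1/2 ↦ 1  ≥
p1 = 0, p2 = 1 ↦ 0  <
p1 = 1/2, p2 = 0 ↦ 1/2  <
p1 = 1/2, p2 = 1/2 ↦ 1  ≥
p1 = 1/2, p2 = 1 ↦ 0  <
p1 = 1, p2 = 0 ↦ 1  ≥
p1 = 1, p2 = 1/2 ↦ 1  ≥
p1 = 1, p2 = 1 ↦ 0  <
So 4 of the 9 assignments meet the threshold.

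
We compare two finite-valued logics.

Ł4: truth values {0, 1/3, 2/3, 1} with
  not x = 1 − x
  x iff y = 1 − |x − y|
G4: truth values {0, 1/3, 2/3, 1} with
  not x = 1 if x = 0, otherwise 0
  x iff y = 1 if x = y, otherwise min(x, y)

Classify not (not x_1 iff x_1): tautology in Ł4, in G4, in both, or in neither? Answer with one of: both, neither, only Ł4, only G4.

In Ł4: at x_1 = 1/3 the value is 1/3 — not a tautology.
In G4: every assignment gives 1 — tautology.

only G4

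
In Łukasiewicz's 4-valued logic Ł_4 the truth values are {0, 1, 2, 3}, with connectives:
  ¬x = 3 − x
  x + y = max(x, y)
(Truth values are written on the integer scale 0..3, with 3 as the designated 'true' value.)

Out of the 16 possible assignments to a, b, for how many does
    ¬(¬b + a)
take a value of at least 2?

4

a = 0, b = 0 ↦ 0  <
a = 0, b = 1 ↦ 1  <
a = 0, b = 2 ↦ 2  ≥
a = 0, b = 3 ↦ 3  ≥
a = 1, b = 0 ↦ 0  <
a = 1, b = 1 ↦ 1  <
a = 1, b = 2 ↦ 2  ≥
a = 1, b = 3 ↦ 2  ≥
a = 2, b = 0 ↦ 0  <
a = 2, b = 1 ↦ 1  <
a = 2, b = 2 ↦ 1  <
a = 2, b = 3 ↦ 1  <
a = 3, b = 0 ↦ 0  <
a = 3, b = 1 ↦ 0  <
a = 3, b = 2 ↦ 0  <
a = 3, b = 3 ↦ 0  <
So 4 of the 16 assignments meet the threshold.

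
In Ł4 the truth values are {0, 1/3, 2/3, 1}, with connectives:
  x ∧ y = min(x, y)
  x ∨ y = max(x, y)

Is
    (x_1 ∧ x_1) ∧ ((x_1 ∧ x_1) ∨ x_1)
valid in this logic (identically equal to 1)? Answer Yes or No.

Counterexample: take x_1 = 0.
x_1 ∧ x_1 = 0 ∧ 0 = 0
(x_1 ∧ x_1) ∨ x_1 = 0 ∨ 0 = 0
(x_1 ∧ x_1) ∧ ((x_1 ∧ x_1) ∨ x_1) = 0 ∧ 0 = 0
This gives 0 ≠ 1.

No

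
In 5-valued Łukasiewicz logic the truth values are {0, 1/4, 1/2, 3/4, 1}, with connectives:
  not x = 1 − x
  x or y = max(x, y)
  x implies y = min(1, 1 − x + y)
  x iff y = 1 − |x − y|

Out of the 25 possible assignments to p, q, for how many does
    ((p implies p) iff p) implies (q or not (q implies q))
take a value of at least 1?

15

value 1: 15 assignments (counts)
value 3/4: 4 assignments
value 1/2: 3 assignments
value 1/4: 2 assignments
value 0: 1 assignment
So 15 of the 25 assignments meet the threshold.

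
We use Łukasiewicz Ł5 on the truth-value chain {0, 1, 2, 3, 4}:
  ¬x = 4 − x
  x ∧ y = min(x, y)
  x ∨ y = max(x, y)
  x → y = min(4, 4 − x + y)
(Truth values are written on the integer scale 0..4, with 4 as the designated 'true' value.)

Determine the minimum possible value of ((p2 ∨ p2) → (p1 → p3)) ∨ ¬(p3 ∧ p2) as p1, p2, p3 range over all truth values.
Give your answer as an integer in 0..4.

2

Take p1 = 4, p2 = 4, p3 = 2:
p2 ∨ p2 = 4 ∨ 4 = 4
p1 → p3 = 4 → 2 = 2
(p2 ∨ p2) → (p1 → p3) = 4 → 2 = 2
p3 ∧ p2 = 2 ∧ 4 = 2
¬(p3 ∧ p2) = ¬2 = 2
((p2 ∨ p2) → (p1 → p3)) ∨ ¬(p3 ∧ p2) = 2 ∨ 2 = 2
No assignment yields a value below 2, so this is the minimum.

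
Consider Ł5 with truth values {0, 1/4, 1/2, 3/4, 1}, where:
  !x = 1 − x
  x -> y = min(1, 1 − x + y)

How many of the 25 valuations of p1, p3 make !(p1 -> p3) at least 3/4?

3

value 1: 1 assignment (counts)
value 3/4: 2 assignments (counts)
value 1/2: 3 assignments
value 1/4: 4 assignments
value 0: 15 assignments
So 3 of the 25 assignments meet the threshold.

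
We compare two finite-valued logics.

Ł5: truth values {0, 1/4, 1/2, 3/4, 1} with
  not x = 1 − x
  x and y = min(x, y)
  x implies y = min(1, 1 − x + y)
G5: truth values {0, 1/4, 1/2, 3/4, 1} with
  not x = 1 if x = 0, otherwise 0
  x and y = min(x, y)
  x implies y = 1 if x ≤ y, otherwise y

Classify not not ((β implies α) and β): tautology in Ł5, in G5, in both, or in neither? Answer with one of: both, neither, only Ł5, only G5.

In Ł5: at α = 0, β = 0 the value is 0 — not a tautology.
In G5: at α = 0, β = 0 the value is 0 — not a tautology.

neither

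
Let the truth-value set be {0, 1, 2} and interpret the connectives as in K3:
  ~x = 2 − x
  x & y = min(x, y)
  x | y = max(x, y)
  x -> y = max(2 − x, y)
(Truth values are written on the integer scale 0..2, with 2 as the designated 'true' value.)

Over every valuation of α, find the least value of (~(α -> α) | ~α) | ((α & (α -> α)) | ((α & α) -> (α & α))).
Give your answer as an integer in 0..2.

1

Take α = 1:
α -> α = 1 -> 1 = 1
~(α -> α) = ~1 = 1
~α = ~1 = 1
~(α -> α) | ~α = 1 | 1 = 1
α -> α = 1 -> 1 = 1
α & (α -> α) = 1 & 1 = 1
α & α = 1 & 1 = 1
α & α = 1 & 1 = 1
(α & α) -> (α & α) = 1 -> 1 = 1
(α & (α -> α)) | ((α & α) -> (α & α)) = 1 | 1 = 1
(~(α -> α) | ~α) | ((α & (α -> α)) | ((α & α) -> (α & α))) = 1 | 1 = 1
No assignment yields a value below 1, so this is the minimum.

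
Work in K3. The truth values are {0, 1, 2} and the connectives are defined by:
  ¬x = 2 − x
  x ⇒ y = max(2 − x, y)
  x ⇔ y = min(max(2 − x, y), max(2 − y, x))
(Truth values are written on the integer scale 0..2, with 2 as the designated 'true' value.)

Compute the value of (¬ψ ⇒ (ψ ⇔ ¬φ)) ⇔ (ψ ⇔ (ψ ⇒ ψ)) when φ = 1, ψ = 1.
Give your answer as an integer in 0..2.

1

¬ψ = ¬1 = 1
¬φ = ¬1 = 1
ψ ⇔ ¬φ = 1 ⇔ 1 = 1
¬ψ ⇒ (ψ ⇔ ¬φ) = 1 ⇒ 1 = 1
ψ ⇒ ψ = 1 ⇒ 1 = 1
ψ ⇔ (ψ ⇒ ψ) = 1 ⇔ 1 = 1
(¬ψ ⇒ (ψ ⇔ ¬φ)) ⇔ (ψ ⇔ (ψ ⇒ ψ)) = 1 ⇔ 1 = 1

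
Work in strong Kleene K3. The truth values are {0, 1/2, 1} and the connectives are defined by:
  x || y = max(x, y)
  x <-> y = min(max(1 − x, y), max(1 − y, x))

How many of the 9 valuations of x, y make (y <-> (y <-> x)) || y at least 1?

4

x = 0, y = 0 ↦ 0  <
x = 0, y = 1/2 ↦ 1/2  <
x = 0, y = 1 ↦ 1  ≥
x = 1/2, y = 0 ↦ 1/2  <
x = 1/2, y = 1/2 ↦ 1/2  <
x = 1/2, y = 1 ↦ 1  ≥
x = 1, y = 0 ↦ 1  ≥
x = 1, y = 1/2 ↦ 1/2  <
x = 1, y = 1 ↦ 1  ≥
So 4 of the 9 assignments meet the threshold.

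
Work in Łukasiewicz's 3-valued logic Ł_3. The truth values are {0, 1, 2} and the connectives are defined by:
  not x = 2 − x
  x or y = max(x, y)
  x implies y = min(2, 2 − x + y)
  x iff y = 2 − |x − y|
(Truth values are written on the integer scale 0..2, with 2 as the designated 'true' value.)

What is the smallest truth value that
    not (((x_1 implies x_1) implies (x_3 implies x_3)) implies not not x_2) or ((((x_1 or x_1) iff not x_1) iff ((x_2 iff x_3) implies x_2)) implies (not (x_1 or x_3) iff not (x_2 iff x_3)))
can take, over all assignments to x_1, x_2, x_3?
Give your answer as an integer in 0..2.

1

Take x_1 = 1, x_2 = 1, x_3 = 2:
x_1 implies x_1 = 1 implies 1 = 2
x_3 implies x_3 = 2 implies 2 = 2
(x_1 implies x_1) implies (x_3 implies x_3) = 2 implies 2 = 2
not x_2 = not 1 = 1
not not x_2 = not 1 = 1
((x_1 implies x_1) implies (x_3 implies x_3)) implies not not x_2 = 2 implies 1 = 1
not (((x_1 implies x_1) implies (x_3 implies x_3)) implies not not x_2) = not 1 = 1
x_1 or x_1 = 1 or 1 = 1
not x_1 = not 1 = 1
(x_1 or x_1) iff not x_1 = 1 iff 1 = 2
x_2 iff x_3 = 1 iff 2 = 1
(x_2 iff x_3) implies x_2 = 1 implies 1 = 2
((x_1 or x_1) iff not x_1) iff ((x_2 iff x_3) implies x_2) = 2 iff 2 = 2
x_1 or x_3 = 1 or 2 = 2
not (x_1 or x_3) = not 2 = 0
x_2 iff x_3 = 1 iff 2 = 1
not (x_2 iff x_3) = not 1 = 1
not (x_1 or x_3) iff not (x_2 iff x_3) = 0 iff 1 = 1
(((x_1 or x_1) iff not x_1) iff ((x_2 iff x_3) implies x_2)) implies (not (x_1 or x_3) iff not (x_2 iff x_3)) = 2 implies 1 = 1
not (((x_1 implies x_1) implies (x_3 implies x_3)) implies not not x_2) or ((((x_1 or x_1) iff not x_1) iff ((x_2 iff x_3) implies x_2)) implies (not (x_1 or x_3) iff not (x_2 iff x_3))) = 1 or 1 = 1
No assignment yields a value below 1, so this is the minimum.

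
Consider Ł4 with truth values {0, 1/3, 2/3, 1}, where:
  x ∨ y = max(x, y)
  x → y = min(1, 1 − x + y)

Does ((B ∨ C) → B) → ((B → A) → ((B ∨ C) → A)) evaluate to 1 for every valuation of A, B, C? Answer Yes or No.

Yes

At A = 0, B = 2/3, C = 0, for instance:
B ∨ C = 2/3 ∨ 0 = 2/3
(B ∨ C) → B = 2/3 → 2/3 = 1
B → A = 2/3 → 0 = 1/3
(B ∨ C) → A = 2/3 → 0 = 1/3
(B → A) → ((B ∨ C) → A) = 1/3 → 1/3 = 1
((B ∨ C) → B) → ((B → A) → ((B ∨ C) → A)) = 1 → 1 = 1
and checking the remaining 63 assignments likewise gives ≥ 1 in every case.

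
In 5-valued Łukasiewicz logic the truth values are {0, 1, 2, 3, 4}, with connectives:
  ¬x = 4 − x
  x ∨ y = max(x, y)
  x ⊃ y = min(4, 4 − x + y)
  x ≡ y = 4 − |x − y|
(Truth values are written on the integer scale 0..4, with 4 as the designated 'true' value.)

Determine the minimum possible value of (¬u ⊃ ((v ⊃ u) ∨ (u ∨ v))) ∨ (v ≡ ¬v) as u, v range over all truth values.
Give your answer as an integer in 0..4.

Take u = 0, v = 1:
¬u = ¬0 = 4
v ⊃ u = 1 ⊃ 0 = 3
u ∨ v = 0 ∨ 1 = 1
(v ⊃ u) ∨ (u ∨ v) = 3 ∨ 1 = 3
¬u ⊃ ((v ⊃ u) ∨ (u ∨ v)) = 4 ⊃ 3 = 3
¬v = ¬1 = 3
v ≡ ¬v = 1 ≡ 3 = 2
(¬u ⊃ ((v ⊃ u) ∨ (u ∨ v))) ∨ (v ≡ ¬v) = 3 ∨ 2 = 3
No assignment yields a value below 3, so this is the minimum.

3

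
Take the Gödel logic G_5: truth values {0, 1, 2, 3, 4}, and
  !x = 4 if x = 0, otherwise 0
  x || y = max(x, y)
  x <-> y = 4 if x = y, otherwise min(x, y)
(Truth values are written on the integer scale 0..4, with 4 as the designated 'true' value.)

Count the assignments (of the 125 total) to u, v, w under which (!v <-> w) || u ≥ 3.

68

value 4: 45 assignments (counts)
value 3: 23 assignments (counts)
value 2: 21 assignments
value 1: 19 assignments
value 0: 17 assignments
So 68 of the 125 assignments meet the threshold.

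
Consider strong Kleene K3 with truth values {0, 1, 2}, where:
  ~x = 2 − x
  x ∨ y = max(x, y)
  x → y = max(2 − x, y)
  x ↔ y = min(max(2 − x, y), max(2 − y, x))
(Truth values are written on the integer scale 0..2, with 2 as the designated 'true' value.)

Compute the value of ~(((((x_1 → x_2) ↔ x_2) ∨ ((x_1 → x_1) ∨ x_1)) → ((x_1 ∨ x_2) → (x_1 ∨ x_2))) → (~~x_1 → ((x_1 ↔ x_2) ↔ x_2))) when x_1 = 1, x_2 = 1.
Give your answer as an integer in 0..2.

1

x_1 → x_2 = 1 → 1 = 1
(x_1 → x_2) ↔ x_2 = 1 ↔ 1 = 1
x_1 → x_1 = 1 → 1 = 1
(x_1 → x_1) ∨ x_1 = 1 ∨ 1 = 1
((x_1 → x_2) ↔ x_2) ∨ ((x_1 → x_1) ∨ x_1) = 1 ∨ 1 = 1
x_1 ∨ x_2 = 1 ∨ 1 = 1
x_1 ∨ x_2 = 1 ∨ 1 = 1
(x_1 ∨ x_2) → (x_1 ∨ x_2) = 1 → 1 = 1
(((x_1 → x_2) ↔ x_2) ∨ ((x_1 → x_1) ∨ x_1)) → ((x_1 ∨ x_2) → (x_1 ∨ x_2)) = 1 → 1 = 1
~x_1 = ~1 = 1
~~x_1 = ~1 = 1
x_1 ↔ x_2 = 1 ↔ 1 = 1
(x_1 ↔ x_2) ↔ x_2 = 1 ↔ 1 = 1
~~x_1 → ((x_1 ↔ x_2) ↔ x_2) = 1 → 1 = 1
((((x_1 → x_2) ↔ x_2) ∨ ((x_1 → x_1) ∨ x_1)) → ((x_1 ∨ x_2) → (x_1 ∨ x_2))) → (~~x_1 → ((x_1 ↔ x_2) ↔ x_2)) = 1 → 1 = 1
~(((((x_1 → x_2) ↔ x_2) ∨ ((x_1 → x_1) ∨ x_1)) → ((x_1 ∨ x_2) → (x_1 ∨ x_2))) → (~~x_1 → ((x_1 ↔ x_2) ↔ x_2))) = ~1 = 1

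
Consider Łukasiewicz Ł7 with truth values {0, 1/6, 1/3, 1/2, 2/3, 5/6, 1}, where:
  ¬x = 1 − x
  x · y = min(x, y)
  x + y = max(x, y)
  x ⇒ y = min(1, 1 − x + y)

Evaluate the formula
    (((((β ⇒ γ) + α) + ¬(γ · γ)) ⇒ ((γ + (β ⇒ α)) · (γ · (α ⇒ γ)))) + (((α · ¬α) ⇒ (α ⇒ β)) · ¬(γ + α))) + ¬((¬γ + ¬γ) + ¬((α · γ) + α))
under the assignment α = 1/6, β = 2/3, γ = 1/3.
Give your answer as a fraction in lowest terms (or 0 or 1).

β ⇒ γ = 2/3 ⇒ 1/3 = 2/3
(β ⇒ γ) + α = 2/3 + 1/6 = 2/3
γ · γ = 1/3 · 1/3 = 1/3
¬(γ · γ) = ¬1/3 = 2/3
((β ⇒ γ) + α) + ¬(γ · γ) = 2/3 + 2/3 = 2/3
β ⇒ α = 2/3 ⇒ 1/6 = 1/2
γ + (β ⇒ α) = 1/3 + 1/2 = 1/2
α ⇒ γ = 1/6 ⇒ 1/3 = 1
γ · (α ⇒ γ) = 1/3 · 1 = 1/3
(γ + (β ⇒ α)) · (γ · (α ⇒ γ)) = 1/2 · 1/3 = 1/3
(((β ⇒ γ) + α) + ¬(γ · γ)) ⇒ ((γ + (β ⇒ α)) · (γ · (α ⇒ γ))) = 2/3 ⇒ 1/3 = 2/3
¬α = ¬1/6 = 5/6
α · ¬α = 1/6 · 5/6 = 1/6
α ⇒ β = 1/6 ⇒ 2/3 = 1
(α · ¬α) ⇒ (α ⇒ β) = 1/6 ⇒ 1 = 1
γ + α = 1/3 + 1/6 = 1/3
¬(γ + α) = ¬1/3 = 2/3
((α · ¬α) ⇒ (α ⇒ β)) · ¬(γ + α) = 1 · 2/3 = 2/3
((((β ⇒ γ) + α) + ¬(γ · γ)) ⇒ ((γ + (β ⇒ α)) · (γ · (α ⇒ γ)))) + (((α · ¬α) ⇒ (α ⇒ β)) · ¬(γ + α)) = 2/3 + 2/3 = 2/3
¬γ = ¬1/3 = 2/3
¬γ = ¬1/3 = 2/3
¬γ + ¬γ = 2/3 + 2/3 = 2/3
α · γ = 1/6 · 1/3 = 1/6
(α · γ) + α = 1/6 + 1/6 = 1/6
¬((α · γ) + α) = ¬1/6 = 5/6
(¬γ + ¬γ) + ¬((α · γ) + α) = 2/3 + 5/6 = 5/6
¬((¬γ + ¬γ) + ¬((α · γ) + α)) = ¬5/6 = 1/6
(((((β ⇒ γ) + α) + ¬(γ · γ)) ⇒ ((γ + (β ⇒ α)) · (γ · (α ⇒ γ)))) + (((α · ¬α) ⇒ (α ⇒ β)) · ¬(γ + α))) + ¬((¬γ + ¬γ) + ¬((α · γ) + α)) = 2/3 + 1/6 = 2/3

2/3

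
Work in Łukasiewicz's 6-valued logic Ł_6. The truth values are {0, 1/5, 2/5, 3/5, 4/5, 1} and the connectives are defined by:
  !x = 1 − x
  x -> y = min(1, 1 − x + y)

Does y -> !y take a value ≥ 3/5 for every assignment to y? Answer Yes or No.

Counterexample: take y = 4/5.
!y = !4/5 = 1/5
y -> !y = 4/5 -> 1/5 = 2/5
This gives 2/5, which is below 3/5.

No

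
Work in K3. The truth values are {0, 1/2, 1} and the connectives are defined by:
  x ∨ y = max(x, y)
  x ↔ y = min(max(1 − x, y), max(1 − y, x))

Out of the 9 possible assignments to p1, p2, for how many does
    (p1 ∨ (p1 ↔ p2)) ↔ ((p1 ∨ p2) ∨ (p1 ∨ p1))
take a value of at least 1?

p1 = 0, p2 = 0 ↦ 0  <
p1 = 0, p2 = 1/2 ↦ 1/2  <
p1 = 0, p2 = 1 ↦ 0  <
p1 = 1/2, p2 = 0 ↦ 1/2  <
p1 = 1/2, p2 = 1/2 ↦ 1/2  <
p1 = 1/2, p2 = 1 ↦ 1/2  <
p1 = 1, p2 = 0 ↦ 1  ≥
p1 = 1, p2 = 1/2 ↦ 1  ≥
p1 = 1, p2 = 1 ↦ 1  ≥
So 3 of the 9 assignments meet the threshold.

3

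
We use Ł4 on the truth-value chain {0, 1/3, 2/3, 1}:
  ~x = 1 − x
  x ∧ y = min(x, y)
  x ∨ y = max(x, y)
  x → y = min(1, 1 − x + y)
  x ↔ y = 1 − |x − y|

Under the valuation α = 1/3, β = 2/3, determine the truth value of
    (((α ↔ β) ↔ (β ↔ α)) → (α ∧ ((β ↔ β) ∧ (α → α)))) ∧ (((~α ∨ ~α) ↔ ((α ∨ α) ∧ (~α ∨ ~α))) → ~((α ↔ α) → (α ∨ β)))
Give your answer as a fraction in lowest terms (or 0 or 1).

α ↔ β = 1/3 ↔ 2/3 = 2/3
β ↔ α = 2/3 ↔ 1/3 = 2/3
(α ↔ β) ↔ (β ↔ α) = 2/3 ↔ 2/3 = 1
β ↔ β = 2/3 ↔ 2/3 = 1
α → α = 1/3 → 1/3 = 1
(β ↔ β) ∧ (α → α) = 1 ∧ 1 = 1
α ∧ ((β ↔ β) ∧ (α → α)) = 1/3 ∧ 1 = 1/3
((α ↔ β) ↔ (β ↔ α)) → (α ∧ ((β ↔ β) ∧ (α → α))) = 1 → 1/3 = 1/3
~α = ~1/3 = 2/3
~α = ~1/3 = 2/3
~α ∨ ~α = 2/3 ∨ 2/3 = 2/3
α ∨ α = 1/3 ∨ 1/3 = 1/3
~α = ~1/3 = 2/3
~α = ~1/3 = 2/3
~α ∨ ~α = 2/3 ∨ 2/3 = 2/3
(α ∨ α) ∧ (~α ∨ ~α) = 1/3 ∧ 2/3 = 1/3
(~α ∨ ~α) ↔ ((α ∨ α) ∧ (~α ∨ ~α)) = 2/3 ↔ 1/3 = 2/3
α ↔ α = 1/3 ↔ 1/3 = 1
α ∨ β = 1/3 ∨ 2/3 = 2/3
(α ↔ α) → (α ∨ β) = 1 → 2/3 = 2/3
~((α ↔ α) → (α ∨ β)) = ~2/3 = 1/3
((~α ∨ ~α) ↔ ((α ∨ α) ∧ (~α ∨ ~α))) → ~((α ↔ α) → (α ∨ β)) = 2/3 → 1/3 = 2/3
(((α ↔ β) ↔ (β ↔ α)) → (α ∧ ((β ↔ β) ∧ (α → α)))) ∧ (((~α ∨ ~α) ↔ ((α ∨ α) ∧ (~α ∨ ~α))) → ~((α ↔ α) → (α ∨ β))) = 1/3 ∧ 2/3 = 1/3

1/3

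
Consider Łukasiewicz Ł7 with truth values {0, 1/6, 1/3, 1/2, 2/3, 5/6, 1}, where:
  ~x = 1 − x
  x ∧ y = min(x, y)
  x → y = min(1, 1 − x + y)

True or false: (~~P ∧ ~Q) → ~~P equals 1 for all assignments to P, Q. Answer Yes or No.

Yes

At P = 5/6, Q = 5/6, for instance:
~P = ~5/6 = 1/6
~~P = ~1/6 = 5/6
~Q = ~5/6 = 1/6
~~P ∧ ~Q = 5/6 ∧ 1/6 = 1/6
(~~P ∧ ~Q) → ~~P = 1/6 → 5/6 = 1
and checking the remaining 48 assignments likewise gives ≥ 1 in every case.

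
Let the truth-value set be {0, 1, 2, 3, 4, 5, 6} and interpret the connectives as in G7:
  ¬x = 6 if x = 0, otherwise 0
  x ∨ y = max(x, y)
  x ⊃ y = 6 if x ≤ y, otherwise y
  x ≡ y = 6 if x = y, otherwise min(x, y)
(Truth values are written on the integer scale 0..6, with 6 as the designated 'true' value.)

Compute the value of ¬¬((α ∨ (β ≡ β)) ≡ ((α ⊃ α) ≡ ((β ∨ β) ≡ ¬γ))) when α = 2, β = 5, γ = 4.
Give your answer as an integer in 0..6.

0

β ≡ β = 5 ≡ 5 = 6
α ∨ (β ≡ β) = 2 ∨ 6 = 6
α ⊃ α = 2 ⊃ 2 = 6
β ∨ β = 5 ∨ 5 = 5
¬γ = ¬4 = 0
(β ∨ β) ≡ ¬γ = 5 ≡ 0 = 0
(α ⊃ α) ≡ ((β ∨ β) ≡ ¬γ) = 6 ≡ 0 = 0
(α ∨ (β ≡ β)) ≡ ((α ⊃ α) ≡ ((β ∨ β) ≡ ¬γ)) = 6 ≡ 0 = 0
¬((α ∨ (β ≡ β)) ≡ ((α ⊃ α) ≡ ((β ∨ β) ≡ ¬γ))) = ¬0 = 6
¬¬((α ∨ (β ≡ β)) ≡ ((α ⊃ α) ≡ ((β ∨ β) ≡ ¬γ))) = ¬6 = 0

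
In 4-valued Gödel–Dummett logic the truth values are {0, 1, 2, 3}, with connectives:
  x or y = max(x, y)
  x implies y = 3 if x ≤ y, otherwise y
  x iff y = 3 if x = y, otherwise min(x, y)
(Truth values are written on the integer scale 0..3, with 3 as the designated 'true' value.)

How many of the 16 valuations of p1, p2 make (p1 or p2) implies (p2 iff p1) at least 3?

4

p1 = 0, p2 = 0 ↦ 3  ≥
p1 = 0, p2 = 1 ↦ 0  <
p1 = 0, p2 = 2 ↦ 0  <
p1 = 0, p2 = 3 ↦ 0  <
p1 = 1, p2 = 0 ↦ 0  <
p1 = 1, p2 = 1 ↦ 3  ≥
p1 = 1, p2 = 2 ↦ 1  <
p1 = 1, p2 = 3 ↦ 1  <
p1 = 2, p2 = 0 ↦ 0  <
p1 = 2, p2 = 1 ↦ 1  <
p1 = 2, p2 = 2 ↦ 3  ≥
p1 = 2, p2 = 3 ↦ 2  <
p1 = 3, p2 = 0 ↦ 0  <
p1 = 3, p2 = 1 ↦ 1  <
p1 = 3, p2 = 2 ↦ 2  <
p1 = 3, p2 = 3 ↦ 3  ≥
So 4 of the 16 assignments meet the threshold.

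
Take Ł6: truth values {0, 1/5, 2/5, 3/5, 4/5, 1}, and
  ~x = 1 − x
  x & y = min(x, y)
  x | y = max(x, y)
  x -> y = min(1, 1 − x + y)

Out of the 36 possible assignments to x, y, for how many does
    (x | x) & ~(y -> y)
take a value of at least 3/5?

value 0: 36 assignments
So 0 of the 36 assignments meet the threshold.

0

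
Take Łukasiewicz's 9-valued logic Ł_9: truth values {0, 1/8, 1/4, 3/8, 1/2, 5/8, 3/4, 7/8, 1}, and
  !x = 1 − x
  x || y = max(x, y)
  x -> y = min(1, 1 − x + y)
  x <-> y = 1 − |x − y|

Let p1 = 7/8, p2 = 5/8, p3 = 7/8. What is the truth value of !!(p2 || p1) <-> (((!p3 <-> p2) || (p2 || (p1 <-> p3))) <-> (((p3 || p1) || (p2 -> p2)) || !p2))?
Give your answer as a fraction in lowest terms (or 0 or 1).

p2 || p1 = 5/8 || 7/8 = 7/8
!(p2 || p1) = !7/8 = 1/8
!!(p2 || p1) = !1/8 = 7/8
!p3 = !7/8 = 1/8
!p3 <-> p2 = 1/8 <-> 5/8 = 1/2
p1 <-> p3 = 7/8 <-> 7/8 = 1
p2 || (p1 <-> p3) = 5/8 || 1 = 1
(!p3 <-> p2) || (p2 || (p1 <-> p3)) = 1/2 || 1 = 1
p3 || p1 = 7/8 || 7/8 = 7/8
p2 -> p2 = 5/8 -> 5/8 = 1
(p3 || p1) || (p2 -> p2) = 7/8 || 1 = 1
!p2 = !5/8 = 3/8
((p3 || p1) || (p2 -> p2)) || !p2 = 1 || 3/8 = 1
((!p3 <-> p2) || (p2 || (p1 <-> p3))) <-> (((p3 || p1) || (p2 -> p2)) || !p2) = 1 <-> 1 = 1
!!(p2 || p1) <-> (((!p3 <-> p2) || (p2 || (p1 <-> p3))) <-> (((p3 || p1) || (p2 -> p2)) || !p2)) = 7/8 <-> 1 = 7/8

7/8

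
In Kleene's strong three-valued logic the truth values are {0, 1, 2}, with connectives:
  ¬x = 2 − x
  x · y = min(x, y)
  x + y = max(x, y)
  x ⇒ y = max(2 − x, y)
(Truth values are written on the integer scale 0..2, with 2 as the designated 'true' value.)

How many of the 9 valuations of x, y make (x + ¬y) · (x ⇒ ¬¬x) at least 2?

4

x = 0, y = 0 ↦ 2  ≥
x = 0, y = 1 ↦ 1  <
x = 0, y = 2 ↦ 0  <
x = 1, y = 0 ↦ 1  <
x = 1, y = 1 ↦ 1  <
x = 1, y = 2 ↦ 1  <
x = 2, y = 0 ↦ 2  ≥
x = 2, y = 1 ↦ 2  ≥
x = 2, y = 2 ↦ 2  ≥
So 4 of the 9 assignments meet the threshold.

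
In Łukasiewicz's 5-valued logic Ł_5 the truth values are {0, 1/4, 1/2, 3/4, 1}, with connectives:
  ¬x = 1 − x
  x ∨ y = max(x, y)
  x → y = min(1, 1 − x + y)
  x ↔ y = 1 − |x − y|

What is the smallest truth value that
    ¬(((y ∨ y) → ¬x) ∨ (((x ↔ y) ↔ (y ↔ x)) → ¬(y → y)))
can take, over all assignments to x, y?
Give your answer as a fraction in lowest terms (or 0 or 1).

Take x = 0, y = 0:
y ∨ y = 0 ∨ 0 = 0
¬x = ¬0 = 1
(y ∨ y) → ¬x = 0 → 1 = 1
x ↔ y = 0 ↔ 0 = 1
y ↔ x = 0 ↔ 0 = 1
(x ↔ y) ↔ (y ↔ x) = 1 ↔ 1 = 1
y → y = 0 → 0 = 1
¬(y → y) = ¬1 = 0
((x ↔ y) ↔ (y ↔ x)) → ¬(y → y) = 1 → 0 = 0
((y ∨ y) → ¬x) ∨ (((x ↔ y) ↔ (y ↔ x)) → ¬(y → y)) = 1 ∨ 0 = 1
¬(((y ∨ y) → ¬x) ∨ (((x ↔ y) ↔ (y ↔ x)) → ¬(y → y))) = ¬1 = 0
No assignment yields a value below 0, so this is the minimum.

0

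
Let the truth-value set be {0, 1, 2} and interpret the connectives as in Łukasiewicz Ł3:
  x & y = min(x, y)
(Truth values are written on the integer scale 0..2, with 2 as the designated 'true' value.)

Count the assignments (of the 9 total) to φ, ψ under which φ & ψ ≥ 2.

φ = 0, ψ = 0 ↦ 0  <
φ = 0, ψ = 1 ↦ 0  <
φ = 0, ψ = 2 ↦ 0  <
φ = 1, ψ = 0 ↦ 0  <
φ = 1, ψ = 1 ↦ 1  <
φ = 1, ψ = 2 ↦ 1  <
φ = 2, ψ = 0 ↦ 0  <
φ = 2, ψ = 1 ↦ 1  <
φ = 2, ψ = 2 ↦ 2  ≥
So 1 of the 9 assignments meets the threshold.

1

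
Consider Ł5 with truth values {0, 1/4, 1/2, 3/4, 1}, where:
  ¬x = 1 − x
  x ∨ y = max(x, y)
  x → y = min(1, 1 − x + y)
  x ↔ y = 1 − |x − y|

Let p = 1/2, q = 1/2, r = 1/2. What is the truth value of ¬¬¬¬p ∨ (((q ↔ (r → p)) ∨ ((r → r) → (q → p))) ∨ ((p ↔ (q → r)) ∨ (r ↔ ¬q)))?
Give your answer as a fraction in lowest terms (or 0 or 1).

¬p = ¬1/2 = 1/2
¬¬p = ¬1/2 = 1/2
¬¬¬p = ¬1/2 = 1/2
¬¬¬¬p = ¬1/2 = 1/2
r → p = 1/2 → 1/2 = 1
q ↔ (r → p) = 1/2 ↔ 1 = 1/2
r → r = 1/2 → 1/2 = 1
q → p = 1/2 → 1/2 = 1
(r → r) → (q → p) = 1 → 1 = 1
(q ↔ (r → p)) ∨ ((r → r) → (q → p)) = 1/2 ∨ 1 = 1
q → r = 1/2 → 1/2 = 1
p ↔ (q → r) = 1/2 ↔ 1 = 1/2
¬q = ¬1/2 = 1/2
r ↔ ¬q = 1/2 ↔ 1/2 = 1
(p ↔ (q → r)) ∨ (r ↔ ¬q) = 1/2 ∨ 1 = 1
((q ↔ (r → p)) ∨ ((r → r) → (q → p))) ∨ ((p ↔ (q → r)) ∨ (r ↔ ¬q)) = 1 ∨ 1 = 1
¬¬¬¬p ∨ (((q ↔ (r → p)) ∨ ((r → r) → (q → p))) ∨ ((p ↔ (q → r)) ∨ (r ↔ ¬q))) = 1/2 ∨ 1 = 1

1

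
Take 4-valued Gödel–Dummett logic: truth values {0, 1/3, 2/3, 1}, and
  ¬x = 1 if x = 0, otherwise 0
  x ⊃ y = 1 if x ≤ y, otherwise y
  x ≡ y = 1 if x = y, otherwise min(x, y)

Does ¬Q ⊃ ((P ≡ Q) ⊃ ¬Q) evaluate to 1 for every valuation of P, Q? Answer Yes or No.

P = 0, Q = 0 ↦ 1
P = 0, Q = 1/3 ↦ 1
P = 0, Q = 2/3 ↦ 1
P = 0, Q = 1 ↦ 1
P = 1/3, Q = 0 ↦ 1
P = 1/3, Q = 1/3 ↦ 1
P = 1/3, Q = 2/3 ↦ 1
P = 1/3, Q = 1 ↦ 1
P = 2/3, Q = 0 ↦ 1
P = 2/3, Q = 1/3 ↦ 1
P = 2/3, Q = 2/3 ↦ 1
P = 2/3, Q = 1 ↦ 1
P = 1, Q = 0 ↦ 1
P = 1, Q = 1/3 ↦ 1
P = 1, Q = 2/3 ↦ 1
P = 1, Q = 1 ↦ 1
Every assignment gives a value ≥ 1.

Yes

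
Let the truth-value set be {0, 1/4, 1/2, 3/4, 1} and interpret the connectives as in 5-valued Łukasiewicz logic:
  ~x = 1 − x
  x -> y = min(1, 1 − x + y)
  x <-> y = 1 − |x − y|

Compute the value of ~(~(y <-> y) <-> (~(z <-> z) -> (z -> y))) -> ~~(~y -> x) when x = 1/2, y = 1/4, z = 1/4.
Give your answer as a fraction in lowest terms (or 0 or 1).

3/4

y <-> y = 1/4 <-> 1/4 = 1
~(y <-> y) = ~1 = 0
z <-> z = 1/4 <-> 1/4 = 1
~(z <-> z) = ~1 = 0
z -> y = 1/4 -> 1/4 = 1
~(z <-> z) -> (z -> y) = 0 -> 1 = 1
~(y <-> y) <-> (~(z <-> z) -> (z -> y)) = 0 <-> 1 = 0
~(~(y <-> y) <-> (~(z <-> z) -> (z -> y))) = ~0 = 1
~y = ~1/4 = 3/4
~y -> x = 3/4 -> 1/2 = 3/4
~(~y -> x) = ~3/4 = 1/4
~~(~y -> x) = ~1/4 = 3/4
~(~(y <-> y) <-> (~(z <-> z) -> (z -> y))) -> ~~(~y -> x) = 1 -> 3/4 = 3/4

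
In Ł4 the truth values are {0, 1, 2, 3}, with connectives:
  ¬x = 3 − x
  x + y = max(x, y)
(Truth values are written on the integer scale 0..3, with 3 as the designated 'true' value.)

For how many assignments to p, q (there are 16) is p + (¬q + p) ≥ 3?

p = 0, q = 0 ↦ 3  ≥
p = 0, q = 1 ↦ 2  <
p = 0, q = 2 ↦ 1  <
p = 0, q = 3 ↦ 0  <
p = 1, q = 0 ↦ 3  ≥
p = 1, q = 1 ↦ 2  <
p = 1, q = 2 ↦ 1  <
p = 1, q = 3 ↦ 1  <
p = 2, q = 0 ↦ 3  ≥
p = 2, q = 1 ↦ 2  <
p = 2, q = 2 ↦ 2  <
p = 2, q = 3 ↦ 2  <
p = 3, q = 0 ↦ 3  ≥
p = 3, q = 1 ↦ 3  ≥
p = 3, q = 2 ↦ 3  ≥
p = 3, q = 3 ↦ 3  ≥
So 7 of the 16 assignments meet the threshold.

7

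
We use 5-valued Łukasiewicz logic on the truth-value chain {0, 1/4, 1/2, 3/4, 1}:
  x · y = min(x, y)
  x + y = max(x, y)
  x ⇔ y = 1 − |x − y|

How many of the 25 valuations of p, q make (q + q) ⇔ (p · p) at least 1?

5

value 1: 5 assignments (counts)
value 3/4: 8 assignments
value 1/2: 6 assignments
value 1/4: 4 assignments
value 0: 2 assignments
So 5 of the 25 assignments meet the threshold.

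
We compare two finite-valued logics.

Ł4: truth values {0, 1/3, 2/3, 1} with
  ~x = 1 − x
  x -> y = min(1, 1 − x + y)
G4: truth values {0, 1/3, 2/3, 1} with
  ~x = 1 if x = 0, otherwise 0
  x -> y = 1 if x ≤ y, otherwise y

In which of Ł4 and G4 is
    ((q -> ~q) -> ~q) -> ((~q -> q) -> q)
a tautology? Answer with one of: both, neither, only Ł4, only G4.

In Ł4: every assignment gives 1 — tautology.
In G4: at q = 1/3 the value is 1/3 — not a tautology.

only Ł4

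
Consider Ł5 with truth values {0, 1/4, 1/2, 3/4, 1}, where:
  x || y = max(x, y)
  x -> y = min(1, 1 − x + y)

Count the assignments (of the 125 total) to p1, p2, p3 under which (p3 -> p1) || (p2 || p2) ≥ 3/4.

value 1: 85 assignments (counts)
value 3/4: 22 assignments (counts)
value 1/2: 12 assignments
value 1/4: 5 assignments
value 0: 1 assignment
So 107 of the 125 assignments meet the threshold.

107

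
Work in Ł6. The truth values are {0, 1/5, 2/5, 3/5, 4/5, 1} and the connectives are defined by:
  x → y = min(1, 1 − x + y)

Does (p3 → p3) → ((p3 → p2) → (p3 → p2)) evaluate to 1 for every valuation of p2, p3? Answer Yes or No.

At p2 = 3/5, p3 = 4/5, for instance:
p3 → p3 = 4/5 → 4/5 = 1
p3 → p2 = 4/5 → 3/5 = 4/5
p3 → p2 = 4/5 → 3/5 = 4/5
(p3 → p2) → (p3 → p2) = 4/5 → 4/5 = 1
(p3 → p3) → ((p3 → p2) → (p3 → p2)) = 1 → 1 = 1
and checking the remaining 35 assignments likewise gives ≥ 1 in every case.

Yes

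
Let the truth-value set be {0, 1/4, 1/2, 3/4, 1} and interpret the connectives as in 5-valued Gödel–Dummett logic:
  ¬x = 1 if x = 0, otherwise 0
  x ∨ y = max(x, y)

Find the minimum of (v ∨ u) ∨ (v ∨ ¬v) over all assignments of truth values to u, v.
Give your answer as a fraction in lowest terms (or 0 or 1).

Take u = 0, v = 1/4:
v ∨ u = 1/4 ∨ 0 = 1/4
¬v = ¬1/4 = 0
v ∨ ¬v = 1/4 ∨ 0 = 1/4
(v ∨ u) ∨ (v ∨ ¬v) = 1/4 ∨ 1/4 = 1/4
No assignment yields a value below 1/4, so this is the minimum.

1/4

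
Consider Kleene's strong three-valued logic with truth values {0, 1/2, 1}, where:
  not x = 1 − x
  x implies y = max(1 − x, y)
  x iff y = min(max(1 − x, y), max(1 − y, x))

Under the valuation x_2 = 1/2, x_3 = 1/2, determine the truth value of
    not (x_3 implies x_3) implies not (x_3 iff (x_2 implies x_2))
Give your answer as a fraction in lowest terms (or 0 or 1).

x_3 implies x_3 = 1/2 implies 1/2 = 1/2
not (x_3 implies x_3) = not 1/2 = 1/2
x_2 implies x_2 = 1/2 implies 1/2 = 1/2
x_3 iff (x_2 implies x_2) = 1/2 iff 1/2 = 1/2
not (x_3 iff (x_2 implies x_2)) = not 1/2 = 1/2
not (x_3 implies x_3) implies not (x_3 iff (x_2 implies x_2)) = 1/2 implies 1/2 = 1/2

1/2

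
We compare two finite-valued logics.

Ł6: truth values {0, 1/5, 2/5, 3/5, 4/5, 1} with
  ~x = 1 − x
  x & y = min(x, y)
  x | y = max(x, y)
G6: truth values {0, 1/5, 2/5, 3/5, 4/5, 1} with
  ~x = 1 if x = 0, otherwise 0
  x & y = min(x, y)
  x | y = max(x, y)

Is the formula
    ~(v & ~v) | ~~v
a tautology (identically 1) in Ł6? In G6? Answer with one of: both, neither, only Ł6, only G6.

In Ł6: at v = 1/5 the value is 4/5 — not a tautology.
In G6: every assignment gives 1 — tautology.

only G6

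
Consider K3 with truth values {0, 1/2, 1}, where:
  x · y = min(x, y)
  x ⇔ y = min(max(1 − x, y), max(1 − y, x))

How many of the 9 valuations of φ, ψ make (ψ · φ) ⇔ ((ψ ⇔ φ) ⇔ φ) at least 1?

φ = 0, ψ = 0 ↦ 1  ≥
φ = 0, ψ = 1/2 ↦ 1/2  <
φ = 0, ψ = 1 ↦ 0  <
φ = 1/2, ψ = 0 ↦ 1/2  <
φ = 1/2, ψ = 1/2 ↦ 1/2  <
φ = 1/2, ψ = 1 ↦ 1/2  <
φ = 1, ψ = 0 ↦ 1  ≥
φ = 1, ψ = 1/2 ↦ 1/2  <
φ = 1, ψ = 1 ↦ 1  ≥
So 3 of the 9 assignments meet the threshold.

3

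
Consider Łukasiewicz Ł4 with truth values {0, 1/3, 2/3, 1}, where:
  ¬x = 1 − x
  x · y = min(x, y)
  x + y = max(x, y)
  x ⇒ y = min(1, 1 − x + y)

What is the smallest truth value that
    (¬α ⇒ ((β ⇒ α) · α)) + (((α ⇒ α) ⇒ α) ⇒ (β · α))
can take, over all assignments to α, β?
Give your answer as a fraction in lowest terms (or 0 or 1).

2/3

Take α = 1/3, β = 0:
¬α = ¬1/3 = 2/3
β ⇒ α = 0 ⇒ 1/3 = 1
(β ⇒ α) · α = 1 · 1/3 = 1/3
¬α ⇒ ((β ⇒ α) · α) = 2/3 ⇒ 1/3 = 2/3
α ⇒ α = 1/3 ⇒ 1/3 = 1
(α ⇒ α) ⇒ α = 1 ⇒ 1/3 = 1/3
β · α = 0 · 1/3 = 0
((α ⇒ α) ⇒ α) ⇒ (β · α) = 1/3 ⇒ 0 = 2/3
(¬α ⇒ ((β ⇒ α) · α)) + (((α ⇒ α) ⇒ α) ⇒ (β · α)) = 2/3 + 2/3 = 2/3
No assignment yields a value below 2/3, so this is the minimum.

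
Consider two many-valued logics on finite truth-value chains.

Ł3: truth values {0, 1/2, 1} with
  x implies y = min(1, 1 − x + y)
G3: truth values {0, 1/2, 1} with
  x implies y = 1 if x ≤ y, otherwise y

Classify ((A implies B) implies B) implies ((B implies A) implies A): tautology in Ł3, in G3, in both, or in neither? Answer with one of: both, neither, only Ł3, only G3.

In Ł3: every assignment gives 1 — tautology.
In G3: at A = 1/2, B = 0 the value is 1/2 — not a tautology.

only Ł3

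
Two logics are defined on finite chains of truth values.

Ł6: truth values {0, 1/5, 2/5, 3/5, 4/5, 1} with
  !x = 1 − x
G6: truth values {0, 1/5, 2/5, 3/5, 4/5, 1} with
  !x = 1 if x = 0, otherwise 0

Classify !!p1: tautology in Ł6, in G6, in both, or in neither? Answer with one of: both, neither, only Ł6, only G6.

neither

In Ł6: at p1 = 0 the value is 0 — not a tautology.
In G6: at p1 = 0 the value is 0 — not a tautology.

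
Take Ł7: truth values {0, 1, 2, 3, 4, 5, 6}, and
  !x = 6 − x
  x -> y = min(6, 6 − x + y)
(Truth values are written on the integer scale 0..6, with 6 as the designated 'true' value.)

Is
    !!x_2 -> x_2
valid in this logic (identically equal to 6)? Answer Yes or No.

x_2 = 0 ↦ 6
x_2 = 1 ↦ 6
x_2 = 2 ↦ 6
x_2 = 3 ↦ 6
x_2 = 4 ↦ 6
x_2 = 5 ↦ 6
x_2 = 6 ↦ 6
Every assignment gives a value ≥ 6.

Yes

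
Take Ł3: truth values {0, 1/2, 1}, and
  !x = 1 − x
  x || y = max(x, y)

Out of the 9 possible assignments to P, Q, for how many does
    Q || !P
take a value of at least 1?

5

P = 0, Q = 0 ↦ 1  ≥
P = 0, Q = 1/2 ↦ 1  ≥
P = 0, Q = 1 ↦ 1  ≥
P = 1/2, Q = 0 ↦ 1/2  <
P = 1/2, Q = 1/2 ↦ 1/2  <
P = 1/2, Q = 1 ↦ 1  ≥
P = 1, Q = 0 ↦ 0  <
P = 1, Q = 1/2 ↦ 1/2  <
P = 1, Q = 1 ↦ 1  ≥
So 5 of the 9 assignments meet the threshold.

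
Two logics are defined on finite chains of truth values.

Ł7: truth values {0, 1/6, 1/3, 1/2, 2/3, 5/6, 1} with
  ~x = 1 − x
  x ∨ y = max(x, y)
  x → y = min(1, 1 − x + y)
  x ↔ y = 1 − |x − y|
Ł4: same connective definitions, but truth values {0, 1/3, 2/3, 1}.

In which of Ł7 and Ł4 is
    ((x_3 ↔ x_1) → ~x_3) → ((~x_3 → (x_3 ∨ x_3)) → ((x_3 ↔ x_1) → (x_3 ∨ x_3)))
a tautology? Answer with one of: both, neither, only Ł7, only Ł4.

In Ł7: every assignment gives 1 — tautology.
In Ł4: every assignment gives 1 — tautology.

both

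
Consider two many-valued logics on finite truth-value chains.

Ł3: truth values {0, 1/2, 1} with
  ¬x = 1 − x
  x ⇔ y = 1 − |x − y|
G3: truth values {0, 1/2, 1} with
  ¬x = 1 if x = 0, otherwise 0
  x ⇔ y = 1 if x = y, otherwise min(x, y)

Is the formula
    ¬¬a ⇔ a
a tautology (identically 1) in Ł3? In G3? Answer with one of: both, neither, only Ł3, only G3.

In Ł3: every assignment gives 1 — tautology.
In G3: at a = 1/2 the value is 1/2 — not a tautology.

only Ł3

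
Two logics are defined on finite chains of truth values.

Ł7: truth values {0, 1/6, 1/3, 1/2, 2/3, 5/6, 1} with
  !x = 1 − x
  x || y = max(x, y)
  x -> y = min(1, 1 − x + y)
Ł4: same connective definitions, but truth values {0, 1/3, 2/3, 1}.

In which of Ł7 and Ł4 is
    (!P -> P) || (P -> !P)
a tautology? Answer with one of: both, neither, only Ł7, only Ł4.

both

In Ł7: every assignment gives 1 — tautology.
In Ł4: every assignment gives 1 — tautology.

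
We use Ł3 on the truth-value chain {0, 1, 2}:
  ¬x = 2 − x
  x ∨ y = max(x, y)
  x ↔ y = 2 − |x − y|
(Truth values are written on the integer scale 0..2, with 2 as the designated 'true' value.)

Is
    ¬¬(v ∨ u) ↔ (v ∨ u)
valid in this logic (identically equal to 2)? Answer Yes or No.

Yes

u = 0, v = 0 ↦ 2
u = 0, v = 1 ↦ 2
u = 0, v = 2 ↦ 2
u = 1, v = 0 ↦ 2
u = 1, v = 1 ↦ 2
u = 1, v = 2 ↦ 2
u = 2, v = 0 ↦ 2
u = 2, v = 1 ↦ 2
u = 2, v = 2 ↦ 2
Every assignment gives a value ≥ 2.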